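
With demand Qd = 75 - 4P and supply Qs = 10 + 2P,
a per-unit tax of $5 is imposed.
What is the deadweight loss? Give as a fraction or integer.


Pre-tax equilibrium quantity: Q* = 95/3
Post-tax equilibrium quantity: Q_tax = 25
Reduction in quantity: Q* - Q_tax = 20/3
DWL = (1/2) * tax * (Q* - Q_tax)
DWL = (1/2) * 5 * 20/3 = 50/3

50/3


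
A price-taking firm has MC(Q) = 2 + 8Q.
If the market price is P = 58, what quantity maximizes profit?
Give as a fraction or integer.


In perfect competition, profit is maximized where P = MC.
58 = 2 + 8Q
56 = 8Q
Q* = 56/8 = 7

7


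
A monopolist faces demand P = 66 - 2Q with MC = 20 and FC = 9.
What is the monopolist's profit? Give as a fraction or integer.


MR = MC: 66 - 4Q = 20
Q* = 23/2
P* = 66 - 2*23/2 = 43
Profit = (P* - MC)*Q* - FC
= (43 - 20)*23/2 - 9
= 23*23/2 - 9
= 529/2 - 9 = 511/2

511/2


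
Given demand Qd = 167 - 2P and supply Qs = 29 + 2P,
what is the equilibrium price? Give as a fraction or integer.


At equilibrium, Qd = Qs.
167 - 2P = 29 + 2P
167 - 29 = 2P + 2P
138 = 4P
P* = 138/4 = 69/2

69/2


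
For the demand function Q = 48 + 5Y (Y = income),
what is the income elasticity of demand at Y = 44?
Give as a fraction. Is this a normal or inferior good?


dQ/dY = 5
At Y = 44: Q = 48 + 5*44 = 268
Ey = (dQ/dY)(Y/Q) = 5 * 44 / 268 = 55/67
Since Ey > 0, this is a normal good.

55/67 (normal good)


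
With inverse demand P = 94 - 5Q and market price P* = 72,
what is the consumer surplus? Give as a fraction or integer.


Maximum willingness to pay (at Q=0): P_max = 94
Quantity demanded at P* = 72:
Q* = (94 - 72)/5 = 22/5
CS = (1/2) * Q* * (P_max - P*)
CS = (1/2) * 22/5 * (94 - 72)
CS = (1/2) * 22/5 * 22 = 242/5

242/5


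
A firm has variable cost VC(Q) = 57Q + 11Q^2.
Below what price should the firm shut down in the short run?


AVC(Q) = VC(Q)/Q = 57 + 11Q
AVC is increasing in Q, so minimum AVC is at Q -> 0+.
Min AVC = 57
The firm should shut down if P < 57.

57


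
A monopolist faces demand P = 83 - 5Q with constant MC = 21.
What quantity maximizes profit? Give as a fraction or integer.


TR = P*Q = (83 - 5Q)Q = 83Q - 5Q^2
MR = dTR/dQ = 83 - 10Q
Set MR = MC:
83 - 10Q = 21
62 = 10Q
Q* = 62/10 = 31/5

31/5


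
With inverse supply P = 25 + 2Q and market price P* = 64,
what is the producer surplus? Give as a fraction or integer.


Minimum supply price (at Q=0): P_min = 25
Quantity supplied at P* = 64:
Q* = (64 - 25)/2 = 39/2
PS = (1/2) * Q* * (P* - P_min)
PS = (1/2) * 39/2 * (64 - 25)
PS = (1/2) * 39/2 * 39 = 1521/4

1521/4


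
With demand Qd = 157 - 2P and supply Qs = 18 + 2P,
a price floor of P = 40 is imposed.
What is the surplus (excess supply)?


At P = 40:
Qd = 157 - 2*40 = 77
Qs = 18 + 2*40 = 98
Surplus = Qs - Qd = 98 - 77 = 21

21


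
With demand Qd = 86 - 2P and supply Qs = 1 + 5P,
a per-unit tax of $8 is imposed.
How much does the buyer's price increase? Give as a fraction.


With a per-unit tax, the buyer's price increase depends on relative slopes.
Supply slope: d = 5, Demand slope: b = 2
Buyer's price increase = d * tax / (b + d)
= 5 * 8 / (2 + 5)
= 40 / 7 = 40/7

40/7


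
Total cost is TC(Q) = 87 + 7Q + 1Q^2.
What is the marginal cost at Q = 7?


MC = dTC/dQ = 7 + 2*1*Q
At Q = 7:
MC = 7 + 2*7
MC = 7 + 14 = 21

21


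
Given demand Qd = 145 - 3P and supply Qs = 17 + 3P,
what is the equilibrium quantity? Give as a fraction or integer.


First find equilibrium price:
145 - 3P = 17 + 3P
P* = 128/6 = 64/3
Then substitute into demand:
Q* = 145 - 3 * 64/3 = 81

81


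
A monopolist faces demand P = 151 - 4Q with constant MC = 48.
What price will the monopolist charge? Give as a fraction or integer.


MR = 151 - 8Q
Set MR = MC: 151 - 8Q = 48
Q* = 103/8
Substitute into demand:
P* = 151 - 4*103/8 = 199/2

199/2


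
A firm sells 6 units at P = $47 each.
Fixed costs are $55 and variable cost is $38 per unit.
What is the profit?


Total Revenue = P * Q = 47 * 6 = $282
Total Cost = FC + VC*Q = 55 + 38*6 = $283
Profit = TR - TC = 282 - 283 = $-1

$-1


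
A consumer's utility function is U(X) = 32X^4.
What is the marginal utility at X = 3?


MU = dU/dX = 32*4*X^(4-1)
MU = 128*X^3
At X = 3:
MU = 128 * 3^3
MU = 128 * 27 = 3456

3456


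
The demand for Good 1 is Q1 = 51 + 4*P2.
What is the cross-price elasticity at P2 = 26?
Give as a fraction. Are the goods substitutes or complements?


dQ1/dP2 = 4
At P2 = 26: Q1 = 51 + 4*26 = 155
Exy = (dQ1/dP2)(P2/Q1) = 4 * 26 / 155 = 104/155
Since Exy > 0, the goods are substitutes.

104/155 (substitutes)


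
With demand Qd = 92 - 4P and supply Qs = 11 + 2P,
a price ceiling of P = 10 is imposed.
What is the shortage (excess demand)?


At P = 10:
Qd = 92 - 4*10 = 52
Qs = 11 + 2*10 = 31
Shortage = Qd - Qs = 52 - 31 = 21

21


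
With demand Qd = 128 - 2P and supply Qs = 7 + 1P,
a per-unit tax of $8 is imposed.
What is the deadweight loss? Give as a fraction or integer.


Pre-tax equilibrium quantity: Q* = 142/3
Post-tax equilibrium quantity: Q_tax = 42
Reduction in quantity: Q* - Q_tax = 16/3
DWL = (1/2) * tax * (Q* - Q_tax)
DWL = (1/2) * 8 * 16/3 = 64/3

64/3


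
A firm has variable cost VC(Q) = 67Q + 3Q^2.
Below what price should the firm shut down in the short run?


AVC(Q) = VC(Q)/Q = 67 + 3Q
AVC is increasing in Q, so minimum AVC is at Q -> 0+.
Min AVC = 67
The firm should shut down if P < 67.

67


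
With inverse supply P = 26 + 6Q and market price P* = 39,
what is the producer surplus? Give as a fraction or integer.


Minimum supply price (at Q=0): P_min = 26
Quantity supplied at P* = 39:
Q* = (39 - 26)/6 = 13/6
PS = (1/2) * Q* * (P* - P_min)
PS = (1/2) * 13/6 * (39 - 26)
PS = (1/2) * 13/6 * 13 = 169/12

169/12


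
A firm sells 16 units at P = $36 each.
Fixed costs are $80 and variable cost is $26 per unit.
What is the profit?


Total Revenue = P * Q = 36 * 16 = $576
Total Cost = FC + VC*Q = 80 + 26*16 = $496
Profit = TR - TC = 576 - 496 = $80

$80


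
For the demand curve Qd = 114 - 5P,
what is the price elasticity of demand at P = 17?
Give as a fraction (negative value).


dQ/dP = -5
At P = 17: Q = 114 - 5*17 = 29
E = (dQ/dP)(P/Q) = (-5)(17/29) = -85/29

-85/29


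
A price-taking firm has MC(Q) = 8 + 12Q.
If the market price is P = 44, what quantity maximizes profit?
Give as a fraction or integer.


In perfect competition, profit is maximized where P = MC.
44 = 8 + 12Q
36 = 12Q
Q* = 36/12 = 3

3


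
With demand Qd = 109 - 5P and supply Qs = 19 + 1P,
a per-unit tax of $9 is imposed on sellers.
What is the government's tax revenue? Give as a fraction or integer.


With tax on sellers, new supply: Qs' = 19 + 1(P - 9)
= 10 + 1P
New equilibrium quantity:
Q_new = 53/2
Tax revenue = tax * Q_new = 9 * 53/2 = 477/2

477/2


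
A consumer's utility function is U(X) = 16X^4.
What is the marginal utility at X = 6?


MU = dU/dX = 16*4*X^(4-1)
MU = 64*X^3
At X = 6:
MU = 64 * 6^3
MU = 64 * 216 = 13824

13824


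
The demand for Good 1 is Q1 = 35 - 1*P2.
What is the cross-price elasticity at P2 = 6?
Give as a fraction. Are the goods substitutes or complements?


dQ1/dP2 = -1
At P2 = 6: Q1 = 35 - 1*6 = 29
Exy = (dQ1/dP2)(P2/Q1) = -1 * 6 / 29 = -6/29
Since Exy < 0, the goods are complements.

-6/29 (complements)


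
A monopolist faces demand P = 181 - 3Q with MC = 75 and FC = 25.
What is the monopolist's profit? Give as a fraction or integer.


MR = MC: 181 - 6Q = 75
Q* = 53/3
P* = 181 - 3*53/3 = 128
Profit = (P* - MC)*Q* - FC
= (128 - 75)*53/3 - 25
= 53*53/3 - 25
= 2809/3 - 25 = 2734/3

2734/3


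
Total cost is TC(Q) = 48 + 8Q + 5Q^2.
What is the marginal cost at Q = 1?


MC = dTC/dQ = 8 + 2*5*Q
At Q = 1:
MC = 8 + 10*1
MC = 8 + 10 = 18

18


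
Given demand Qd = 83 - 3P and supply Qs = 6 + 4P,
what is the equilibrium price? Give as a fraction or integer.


At equilibrium, Qd = Qs.
83 - 3P = 6 + 4P
83 - 6 = 3P + 4P
77 = 7P
P* = 77/7 = 11

11


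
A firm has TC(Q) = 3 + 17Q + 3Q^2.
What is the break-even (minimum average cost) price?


AC(Q) = 3/Q + 17 + 3Q
To minimize: dAC/dQ = -3/Q^2 + 3 = 0
Q^2 = 3/3 = 1
Q* = 1
Min AC = 3/1 + 17 + 3*1
Min AC = 3 + 17 + 3 = 23

23


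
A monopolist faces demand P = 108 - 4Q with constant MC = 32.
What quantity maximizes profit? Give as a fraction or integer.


TR = P*Q = (108 - 4Q)Q = 108Q - 4Q^2
MR = dTR/dQ = 108 - 8Q
Set MR = MC:
108 - 8Q = 32
76 = 8Q
Q* = 76/8 = 19/2

19/2


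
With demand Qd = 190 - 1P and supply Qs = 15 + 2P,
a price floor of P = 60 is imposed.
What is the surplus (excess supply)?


At P = 60:
Qd = 190 - 1*60 = 130
Qs = 15 + 2*60 = 135
Surplus = Qs - Qd = 135 - 130 = 5

5


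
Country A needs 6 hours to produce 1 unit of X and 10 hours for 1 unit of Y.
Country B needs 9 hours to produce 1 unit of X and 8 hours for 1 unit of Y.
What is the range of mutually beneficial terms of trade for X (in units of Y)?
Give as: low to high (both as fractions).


Opportunity cost of X for Country A = hours_X / hours_Y = 6/10 = 3/5 units of Y
Opportunity cost of X for Country B = hours_X / hours_Y = 9/8 = 9/8 units of Y
Terms of trade must be between the two opportunity costs.
Range: 3/5 to 9/8

3/5 to 9/8


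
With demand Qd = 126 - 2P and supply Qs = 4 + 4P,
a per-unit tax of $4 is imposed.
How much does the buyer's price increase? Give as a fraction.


With a per-unit tax, the buyer's price increase depends on relative slopes.
Supply slope: d = 4, Demand slope: b = 2
Buyer's price increase = d * tax / (b + d)
= 4 * 4 / (2 + 4)
= 16 / 6 = 8/3

8/3


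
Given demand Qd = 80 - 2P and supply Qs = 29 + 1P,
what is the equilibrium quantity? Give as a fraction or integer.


First find equilibrium price:
80 - 2P = 29 + 1P
P* = 51/3 = 17
Then substitute into demand:
Q* = 80 - 2 * 17 = 46

46


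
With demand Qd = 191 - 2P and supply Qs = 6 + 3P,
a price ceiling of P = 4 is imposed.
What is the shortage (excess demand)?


At P = 4:
Qd = 191 - 2*4 = 183
Qs = 6 + 3*4 = 18
Shortage = Qd - Qs = 183 - 18 = 165

165


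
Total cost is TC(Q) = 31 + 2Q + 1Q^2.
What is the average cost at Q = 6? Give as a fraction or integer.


TC(6) = 31 + 2*6 + 1*6^2
TC(6) = 31 + 12 + 36 = 79
AC = TC/Q = 79/6 = 79/6

79/6


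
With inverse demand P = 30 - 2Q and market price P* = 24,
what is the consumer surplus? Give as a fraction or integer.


Maximum willingness to pay (at Q=0): P_max = 30
Quantity demanded at P* = 24:
Q* = (30 - 24)/2 = 3
CS = (1/2) * Q* * (P_max - P*)
CS = (1/2) * 3 * (30 - 24)
CS = (1/2) * 3 * 6 = 9

9


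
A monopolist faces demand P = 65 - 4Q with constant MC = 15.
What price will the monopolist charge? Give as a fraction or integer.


MR = 65 - 8Q
Set MR = MC: 65 - 8Q = 15
Q* = 25/4
Substitute into demand:
P* = 65 - 4*25/4 = 40

40


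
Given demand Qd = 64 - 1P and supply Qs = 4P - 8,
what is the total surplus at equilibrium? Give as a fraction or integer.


Find equilibrium: 64 - 1P = 4P - 8
64 + 8 = 5P
P* = 72/5 = 72/5
Q* = 4*72/5 - 8 = 248/5
Inverse demand: P = 64 - Q/1, so P_max = 64
Inverse supply: P = 2 + Q/4, so P_min = 2
CS = (1/2) * 248/5 * (64 - 72/5) = 30752/25
PS = (1/2) * 248/5 * (72/5 - 2) = 7688/25
TS = CS + PS = 30752/25 + 7688/25 = 7688/5

7688/5


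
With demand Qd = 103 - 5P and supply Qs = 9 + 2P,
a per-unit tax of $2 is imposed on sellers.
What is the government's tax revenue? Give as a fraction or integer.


With tax on sellers, new supply: Qs' = 9 + 2(P - 2)
= 5 + 2P
New equilibrium quantity:
Q_new = 33
Tax revenue = tax * Q_new = 2 * 33 = 66

66


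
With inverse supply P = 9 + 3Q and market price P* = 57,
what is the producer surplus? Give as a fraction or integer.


Minimum supply price (at Q=0): P_min = 9
Quantity supplied at P* = 57:
Q* = (57 - 9)/3 = 16
PS = (1/2) * Q* * (P* - P_min)
PS = (1/2) * 16 * (57 - 9)
PS = (1/2) * 16 * 48 = 384

384


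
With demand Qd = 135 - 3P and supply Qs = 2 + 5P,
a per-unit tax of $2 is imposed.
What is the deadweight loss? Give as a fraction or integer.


Pre-tax equilibrium quantity: Q* = 681/8
Post-tax equilibrium quantity: Q_tax = 651/8
Reduction in quantity: Q* - Q_tax = 15/4
DWL = (1/2) * tax * (Q* - Q_tax)
DWL = (1/2) * 2 * 15/4 = 15/4

15/4


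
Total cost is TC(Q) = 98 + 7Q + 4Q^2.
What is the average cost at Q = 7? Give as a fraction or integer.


TC(7) = 98 + 7*7 + 4*7^2
TC(7) = 98 + 49 + 196 = 343
AC = TC/Q = 343/7 = 49

49


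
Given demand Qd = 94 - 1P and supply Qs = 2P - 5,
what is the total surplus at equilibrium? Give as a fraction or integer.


Find equilibrium: 94 - 1P = 2P - 5
94 + 5 = 3P
P* = 99/3 = 33
Q* = 2*33 - 5 = 61
Inverse demand: P = 94 - Q/1, so P_max = 94
Inverse supply: P = 5/2 + Q/2, so P_min = 5/2
CS = (1/2) * 61 * (94 - 33) = 3721/2
PS = (1/2) * 61 * (33 - 5/2) = 3721/4
TS = CS + PS = 3721/2 + 3721/4 = 11163/4

11163/4


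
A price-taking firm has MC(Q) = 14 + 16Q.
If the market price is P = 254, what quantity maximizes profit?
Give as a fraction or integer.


In perfect competition, profit is maximized where P = MC.
254 = 14 + 16Q
240 = 16Q
Q* = 240/16 = 15

15


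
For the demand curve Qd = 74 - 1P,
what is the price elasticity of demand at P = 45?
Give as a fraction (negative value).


dQ/dP = -1
At P = 45: Q = 74 - 1*45 = 29
E = (dQ/dP)(P/Q) = (-1)(45/29) = -45/29

-45/29


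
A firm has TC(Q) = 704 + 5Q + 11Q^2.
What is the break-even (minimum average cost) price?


AC(Q) = 704/Q + 5 + 11Q
To minimize: dAC/dQ = -704/Q^2 + 11 = 0
Q^2 = 704/11 = 64
Q* = 8
Min AC = 704/8 + 5 + 11*8
Min AC = 88 + 5 + 88 = 181

181


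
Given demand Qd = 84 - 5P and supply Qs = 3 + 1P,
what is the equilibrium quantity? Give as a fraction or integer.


First find equilibrium price:
84 - 5P = 3 + 1P
P* = 81/6 = 27/2
Then substitute into demand:
Q* = 84 - 5 * 27/2 = 33/2

33/2


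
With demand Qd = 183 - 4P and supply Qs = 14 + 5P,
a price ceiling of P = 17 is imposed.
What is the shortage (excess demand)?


At P = 17:
Qd = 183 - 4*17 = 115
Qs = 14 + 5*17 = 99
Shortage = Qd - Qs = 115 - 99 = 16

16


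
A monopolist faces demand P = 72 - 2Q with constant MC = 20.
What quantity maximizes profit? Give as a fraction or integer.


TR = P*Q = (72 - 2Q)Q = 72Q - 2Q^2
MR = dTR/dQ = 72 - 4Q
Set MR = MC:
72 - 4Q = 20
52 = 4Q
Q* = 52/4 = 13

13


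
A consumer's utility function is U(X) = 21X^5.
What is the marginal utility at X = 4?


MU = dU/dX = 21*5*X^(5-1)
MU = 105*X^4
At X = 4:
MU = 105 * 4^4
MU = 105 * 256 = 26880

26880


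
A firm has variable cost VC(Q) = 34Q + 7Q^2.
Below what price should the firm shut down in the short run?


AVC(Q) = VC(Q)/Q = 34 + 7Q
AVC is increasing in Q, so minimum AVC is at Q -> 0+.
Min AVC = 34
The firm should shut down if P < 34.

34


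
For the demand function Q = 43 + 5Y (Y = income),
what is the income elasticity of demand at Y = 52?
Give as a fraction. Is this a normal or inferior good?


dQ/dY = 5
At Y = 52: Q = 43 + 5*52 = 303
Ey = (dQ/dY)(Y/Q) = 5 * 52 / 303 = 260/303
Since Ey > 0, this is a normal good.

260/303 (normal good)


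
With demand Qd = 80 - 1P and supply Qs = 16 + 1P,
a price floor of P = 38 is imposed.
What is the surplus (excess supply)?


At P = 38:
Qd = 80 - 1*38 = 42
Qs = 16 + 1*38 = 54
Surplus = Qs - Qd = 54 - 42 = 12

12


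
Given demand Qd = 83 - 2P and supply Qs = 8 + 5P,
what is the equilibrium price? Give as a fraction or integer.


At equilibrium, Qd = Qs.
83 - 2P = 8 + 5P
83 - 8 = 2P + 5P
75 = 7P
P* = 75/7 = 75/7

75/7


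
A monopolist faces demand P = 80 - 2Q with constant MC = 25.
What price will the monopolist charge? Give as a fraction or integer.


MR = 80 - 4Q
Set MR = MC: 80 - 4Q = 25
Q* = 55/4
Substitute into demand:
P* = 80 - 2*55/4 = 105/2

105/2


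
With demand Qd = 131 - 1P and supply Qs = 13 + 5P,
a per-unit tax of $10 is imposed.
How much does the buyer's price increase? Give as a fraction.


With a per-unit tax, the buyer's price increase depends on relative slopes.
Supply slope: d = 5, Demand slope: b = 1
Buyer's price increase = d * tax / (b + d)
= 5 * 10 / (1 + 5)
= 50 / 6 = 25/3

25/3


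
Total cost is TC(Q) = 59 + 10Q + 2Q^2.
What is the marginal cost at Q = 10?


MC = dTC/dQ = 10 + 2*2*Q
At Q = 10:
MC = 10 + 4*10
MC = 10 + 40 = 50

50


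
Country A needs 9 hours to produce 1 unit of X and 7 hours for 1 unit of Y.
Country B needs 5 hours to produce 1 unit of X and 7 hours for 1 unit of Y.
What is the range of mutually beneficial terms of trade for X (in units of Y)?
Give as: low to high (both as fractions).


Opportunity cost of X for Country A = hours_X / hours_Y = 9/7 = 9/7 units of Y
Opportunity cost of X for Country B = hours_X / hours_Y = 5/7 = 5/7 units of Y
Terms of trade must be between the two opportunity costs.
Range: 5/7 to 9/7

5/7 to 9/7


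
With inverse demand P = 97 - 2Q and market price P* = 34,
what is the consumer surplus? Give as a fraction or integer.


Maximum willingness to pay (at Q=0): P_max = 97
Quantity demanded at P* = 34:
Q* = (97 - 34)/2 = 63/2
CS = (1/2) * Q* * (P_max - P*)
CS = (1/2) * 63/2 * (97 - 34)
CS = (1/2) * 63/2 * 63 = 3969/4

3969/4


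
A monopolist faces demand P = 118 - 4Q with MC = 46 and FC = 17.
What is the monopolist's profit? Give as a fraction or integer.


MR = MC: 118 - 8Q = 46
Q* = 9
P* = 118 - 4*9 = 82
Profit = (P* - MC)*Q* - FC
= (82 - 46)*9 - 17
= 36*9 - 17
= 324 - 17 = 307

307


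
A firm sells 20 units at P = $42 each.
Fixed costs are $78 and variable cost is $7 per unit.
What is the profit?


Total Revenue = P * Q = 42 * 20 = $840
Total Cost = FC + VC*Q = 78 + 7*20 = $218
Profit = TR - TC = 840 - 218 = $622

$622


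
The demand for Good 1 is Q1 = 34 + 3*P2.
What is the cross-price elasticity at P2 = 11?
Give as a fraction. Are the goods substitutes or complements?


dQ1/dP2 = 3
At P2 = 11: Q1 = 34 + 3*11 = 67
Exy = (dQ1/dP2)(P2/Q1) = 3 * 11 / 67 = 33/67
Since Exy > 0, the goods are substitutes.

33/67 (substitutes)


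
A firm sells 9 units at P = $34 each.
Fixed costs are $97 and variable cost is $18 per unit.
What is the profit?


Total Revenue = P * Q = 34 * 9 = $306
Total Cost = FC + VC*Q = 97 + 18*9 = $259
Profit = TR - TC = 306 - 259 = $47

$47


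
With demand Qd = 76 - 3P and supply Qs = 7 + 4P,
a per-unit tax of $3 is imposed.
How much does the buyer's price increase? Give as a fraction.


With a per-unit tax, the buyer's price increase depends on relative slopes.
Supply slope: d = 4, Demand slope: b = 3
Buyer's price increase = d * tax / (b + d)
= 4 * 3 / (3 + 4)
= 12 / 7 = 12/7

12/7


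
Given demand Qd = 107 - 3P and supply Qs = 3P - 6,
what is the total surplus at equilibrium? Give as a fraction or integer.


Find equilibrium: 107 - 3P = 3P - 6
107 + 6 = 6P
P* = 113/6 = 113/6
Q* = 3*113/6 - 6 = 101/2
Inverse demand: P = 107/3 - Q/3, so P_max = 107/3
Inverse supply: P = 2 + Q/3, so P_min = 2
CS = (1/2) * 101/2 * (107/3 - 113/6) = 10201/24
PS = (1/2) * 101/2 * (113/6 - 2) = 10201/24
TS = CS + PS = 10201/24 + 10201/24 = 10201/12

10201/12


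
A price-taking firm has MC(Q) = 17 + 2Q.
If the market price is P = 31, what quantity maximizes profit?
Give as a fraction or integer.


In perfect competition, profit is maximized where P = MC.
31 = 17 + 2Q
14 = 2Q
Q* = 14/2 = 7

7


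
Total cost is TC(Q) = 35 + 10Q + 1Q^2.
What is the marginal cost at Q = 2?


MC = dTC/dQ = 10 + 2*1*Q
At Q = 2:
MC = 10 + 2*2
MC = 10 + 4 = 14

14


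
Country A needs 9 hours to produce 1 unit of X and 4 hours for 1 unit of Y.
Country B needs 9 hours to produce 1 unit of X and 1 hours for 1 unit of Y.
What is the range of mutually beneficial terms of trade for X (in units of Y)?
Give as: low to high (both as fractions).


Opportunity cost of X for Country A = hours_X / hours_Y = 9/4 = 9/4 units of Y
Opportunity cost of X for Country B = hours_X / hours_Y = 9/1 = 9 units of Y
Terms of trade must be between the two opportunity costs.
Range: 9/4 to 9

9/4 to 9


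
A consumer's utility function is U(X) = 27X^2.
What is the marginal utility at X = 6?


MU = dU/dX = 27*2*X^(2-1)
MU = 54*X^1
At X = 6:
MU = 54 * 6^1
MU = 54 * 6 = 324

324


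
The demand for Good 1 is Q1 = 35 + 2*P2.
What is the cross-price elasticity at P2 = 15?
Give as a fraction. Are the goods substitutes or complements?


dQ1/dP2 = 2
At P2 = 15: Q1 = 35 + 2*15 = 65
Exy = (dQ1/dP2)(P2/Q1) = 2 * 15 / 65 = 6/13
Since Exy > 0, the goods are substitutes.

6/13 (substitutes)


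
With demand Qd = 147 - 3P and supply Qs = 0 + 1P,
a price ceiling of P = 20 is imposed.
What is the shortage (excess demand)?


At P = 20:
Qd = 147 - 3*20 = 87
Qs = 0 + 1*20 = 20
Shortage = Qd - Qs = 87 - 20 = 67

67


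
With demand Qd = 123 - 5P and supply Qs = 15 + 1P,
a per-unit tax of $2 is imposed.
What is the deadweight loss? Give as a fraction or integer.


Pre-tax equilibrium quantity: Q* = 33
Post-tax equilibrium quantity: Q_tax = 94/3
Reduction in quantity: Q* - Q_tax = 5/3
DWL = (1/2) * tax * (Q* - Q_tax)
DWL = (1/2) * 2 * 5/3 = 5/3

5/3


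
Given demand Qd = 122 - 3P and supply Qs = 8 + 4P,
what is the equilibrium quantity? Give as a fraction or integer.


First find equilibrium price:
122 - 3P = 8 + 4P
P* = 114/7 = 114/7
Then substitute into demand:
Q* = 122 - 3 * 114/7 = 512/7

512/7


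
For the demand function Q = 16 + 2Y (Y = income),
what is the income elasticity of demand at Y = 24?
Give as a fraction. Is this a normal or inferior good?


dQ/dY = 2
At Y = 24: Q = 16 + 2*24 = 64
Ey = (dQ/dY)(Y/Q) = 2 * 24 / 64 = 3/4
Since Ey > 0, this is a normal good.

3/4 (normal good)


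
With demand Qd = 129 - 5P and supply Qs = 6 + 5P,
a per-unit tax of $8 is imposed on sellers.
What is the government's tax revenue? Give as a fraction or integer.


With tax on sellers, new supply: Qs' = 6 + 5(P - 8)
= 5P - 34
New equilibrium quantity:
Q_new = 95/2
Tax revenue = tax * Q_new = 8 * 95/2 = 380

380


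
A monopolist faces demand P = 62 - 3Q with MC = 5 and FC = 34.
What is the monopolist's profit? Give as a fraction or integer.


MR = MC: 62 - 6Q = 5
Q* = 19/2
P* = 62 - 3*19/2 = 67/2
Profit = (P* - MC)*Q* - FC
= (67/2 - 5)*19/2 - 34
= 57/2*19/2 - 34
= 1083/4 - 34 = 947/4

947/4


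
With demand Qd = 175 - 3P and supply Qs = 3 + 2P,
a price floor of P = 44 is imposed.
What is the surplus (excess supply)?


At P = 44:
Qd = 175 - 3*44 = 43
Qs = 3 + 2*44 = 91
Surplus = Qs - Qd = 91 - 43 = 48

48


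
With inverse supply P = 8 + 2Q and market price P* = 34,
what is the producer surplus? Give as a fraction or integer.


Minimum supply price (at Q=0): P_min = 8
Quantity supplied at P* = 34:
Q* = (34 - 8)/2 = 13
PS = (1/2) * Q* * (P* - P_min)
PS = (1/2) * 13 * (34 - 8)
PS = (1/2) * 13 * 26 = 169

169


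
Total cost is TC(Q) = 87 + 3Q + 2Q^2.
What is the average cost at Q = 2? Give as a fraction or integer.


TC(2) = 87 + 3*2 + 2*2^2
TC(2) = 87 + 6 + 8 = 101
AC = TC/Q = 101/2 = 101/2

101/2


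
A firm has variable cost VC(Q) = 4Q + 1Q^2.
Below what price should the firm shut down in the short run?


AVC(Q) = VC(Q)/Q = 4 + 1Q
AVC is increasing in Q, so minimum AVC is at Q -> 0+.
Min AVC = 4
The firm should shut down if P < 4.

4


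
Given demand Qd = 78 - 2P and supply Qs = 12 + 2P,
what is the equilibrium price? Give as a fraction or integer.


At equilibrium, Qd = Qs.
78 - 2P = 12 + 2P
78 - 12 = 2P + 2P
66 = 4P
P* = 66/4 = 33/2

33/2


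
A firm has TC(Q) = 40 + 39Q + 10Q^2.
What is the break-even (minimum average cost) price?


AC(Q) = 40/Q + 39 + 10Q
To minimize: dAC/dQ = -40/Q^2 + 10 = 0
Q^2 = 40/10 = 4
Q* = 2
Min AC = 40/2 + 39 + 10*2
Min AC = 20 + 39 + 20 = 79

79


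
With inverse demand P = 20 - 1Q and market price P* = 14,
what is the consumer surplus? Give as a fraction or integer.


Maximum willingness to pay (at Q=0): P_max = 20
Quantity demanded at P* = 14:
Q* = (20 - 14)/1 = 6
CS = (1/2) * Q* * (P_max - P*)
CS = (1/2) * 6 * (20 - 14)
CS = (1/2) * 6 * 6 = 18

18


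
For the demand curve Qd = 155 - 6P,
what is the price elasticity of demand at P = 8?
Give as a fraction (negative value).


dQ/dP = -6
At P = 8: Q = 155 - 6*8 = 107
E = (dQ/dP)(P/Q) = (-6)(8/107) = -48/107

-48/107


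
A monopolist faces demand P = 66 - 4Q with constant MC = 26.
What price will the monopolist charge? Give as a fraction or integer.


MR = 66 - 8Q
Set MR = MC: 66 - 8Q = 26
Q* = 5
Substitute into demand:
P* = 66 - 4*5 = 46

46


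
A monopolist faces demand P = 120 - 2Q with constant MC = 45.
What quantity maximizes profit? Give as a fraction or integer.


TR = P*Q = (120 - 2Q)Q = 120Q - 2Q^2
MR = dTR/dQ = 120 - 4Q
Set MR = MC:
120 - 4Q = 45
75 = 4Q
Q* = 75/4 = 75/4

75/4


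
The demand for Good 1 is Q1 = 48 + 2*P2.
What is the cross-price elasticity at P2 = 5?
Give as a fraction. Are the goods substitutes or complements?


dQ1/dP2 = 2
At P2 = 5: Q1 = 48 + 2*5 = 58
Exy = (dQ1/dP2)(P2/Q1) = 2 * 5 / 58 = 5/29
Since Exy > 0, the goods are substitutes.

5/29 (substitutes)


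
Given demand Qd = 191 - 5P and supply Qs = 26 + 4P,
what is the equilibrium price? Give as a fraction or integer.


At equilibrium, Qd = Qs.
191 - 5P = 26 + 4P
191 - 26 = 5P + 4P
165 = 9P
P* = 165/9 = 55/3

55/3


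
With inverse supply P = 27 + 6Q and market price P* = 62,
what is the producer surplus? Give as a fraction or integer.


Minimum supply price (at Q=0): P_min = 27
Quantity supplied at P* = 62:
Q* = (62 - 27)/6 = 35/6
PS = (1/2) * Q* * (P* - P_min)
PS = (1/2) * 35/6 * (62 - 27)
PS = (1/2) * 35/6 * 35 = 1225/12

1225/12


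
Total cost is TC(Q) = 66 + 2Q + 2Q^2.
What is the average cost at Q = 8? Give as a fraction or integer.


TC(8) = 66 + 2*8 + 2*8^2
TC(8) = 66 + 16 + 128 = 210
AC = TC/Q = 210/8 = 105/4

105/4


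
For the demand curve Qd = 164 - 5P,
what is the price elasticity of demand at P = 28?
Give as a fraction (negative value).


dQ/dP = -5
At P = 28: Q = 164 - 5*28 = 24
E = (dQ/dP)(P/Q) = (-5)(28/24) = -35/6

-35/6


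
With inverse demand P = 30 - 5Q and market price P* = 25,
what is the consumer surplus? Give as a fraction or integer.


Maximum willingness to pay (at Q=0): P_max = 30
Quantity demanded at P* = 25:
Q* = (30 - 25)/5 = 1
CS = (1/2) * Q* * (P_max - P*)
CS = (1/2) * 1 * (30 - 25)
CS = (1/2) * 1 * 5 = 5/2

5/2


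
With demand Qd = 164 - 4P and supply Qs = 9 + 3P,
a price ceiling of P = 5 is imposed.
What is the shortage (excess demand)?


At P = 5:
Qd = 164 - 4*5 = 144
Qs = 9 + 3*5 = 24
Shortage = Qd - Qs = 144 - 24 = 120

120


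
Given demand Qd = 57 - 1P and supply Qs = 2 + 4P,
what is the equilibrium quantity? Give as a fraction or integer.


First find equilibrium price:
57 - 1P = 2 + 4P
P* = 55/5 = 11
Then substitute into demand:
Q* = 57 - 1 * 11 = 46

46


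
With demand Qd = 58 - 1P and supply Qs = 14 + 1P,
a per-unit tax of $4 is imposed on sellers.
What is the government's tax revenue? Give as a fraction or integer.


With tax on sellers, new supply: Qs' = 14 + 1(P - 4)
= 10 + 1P
New equilibrium quantity:
Q_new = 34
Tax revenue = tax * Q_new = 4 * 34 = 136

136


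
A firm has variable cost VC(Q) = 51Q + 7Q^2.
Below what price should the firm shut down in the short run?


AVC(Q) = VC(Q)/Q = 51 + 7Q
AVC is increasing in Q, so minimum AVC is at Q -> 0+.
Min AVC = 51
The firm should shut down if P < 51.

51


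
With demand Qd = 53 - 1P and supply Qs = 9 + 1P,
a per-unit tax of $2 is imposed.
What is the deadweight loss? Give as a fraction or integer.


Pre-tax equilibrium quantity: Q* = 31
Post-tax equilibrium quantity: Q_tax = 30
Reduction in quantity: Q* - Q_tax = 1
DWL = (1/2) * tax * (Q* - Q_tax)
DWL = (1/2) * 2 * 1 = 1

1


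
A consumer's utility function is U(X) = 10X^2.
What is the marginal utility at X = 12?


MU = dU/dX = 10*2*X^(2-1)
MU = 20*X^1
At X = 12:
MU = 20 * 12^1
MU = 20 * 12 = 240

240


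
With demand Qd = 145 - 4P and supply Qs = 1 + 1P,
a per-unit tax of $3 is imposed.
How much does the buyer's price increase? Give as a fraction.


With a per-unit tax, the buyer's price increase depends on relative slopes.
Supply slope: d = 1, Demand slope: b = 4
Buyer's price increase = d * tax / (b + d)
= 1 * 3 / (4 + 1)
= 3 / 5 = 3/5

3/5


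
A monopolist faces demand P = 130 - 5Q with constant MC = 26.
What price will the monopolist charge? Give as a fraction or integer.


MR = 130 - 10Q
Set MR = MC: 130 - 10Q = 26
Q* = 52/5
Substitute into demand:
P* = 130 - 5*52/5 = 78

78


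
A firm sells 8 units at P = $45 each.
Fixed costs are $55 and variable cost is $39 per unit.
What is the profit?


Total Revenue = P * Q = 45 * 8 = $360
Total Cost = FC + VC*Q = 55 + 39*8 = $367
Profit = TR - TC = 360 - 367 = $-7

$-7


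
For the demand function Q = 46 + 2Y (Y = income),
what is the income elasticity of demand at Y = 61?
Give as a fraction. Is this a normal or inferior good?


dQ/dY = 2
At Y = 61: Q = 46 + 2*61 = 168
Ey = (dQ/dY)(Y/Q) = 2 * 61 / 168 = 61/84
Since Ey > 0, this is a normal good.

61/84 (normal good)


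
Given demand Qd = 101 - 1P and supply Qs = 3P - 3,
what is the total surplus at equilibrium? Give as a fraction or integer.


Find equilibrium: 101 - 1P = 3P - 3
101 + 3 = 4P
P* = 104/4 = 26
Q* = 3*26 - 3 = 75
Inverse demand: P = 101 - Q/1, so P_max = 101
Inverse supply: P = 1 + Q/3, so P_min = 1
CS = (1/2) * 75 * (101 - 26) = 5625/2
PS = (1/2) * 75 * (26 - 1) = 1875/2
TS = CS + PS = 5625/2 + 1875/2 = 3750

3750


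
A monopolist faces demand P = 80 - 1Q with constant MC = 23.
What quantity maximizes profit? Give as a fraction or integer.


TR = P*Q = (80 - 1Q)Q = 80Q - 1Q^2
MR = dTR/dQ = 80 - 2Q
Set MR = MC:
80 - 2Q = 23
57 = 2Q
Q* = 57/2 = 57/2

57/2


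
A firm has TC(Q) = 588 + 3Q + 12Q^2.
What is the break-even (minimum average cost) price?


AC(Q) = 588/Q + 3 + 12Q
To minimize: dAC/dQ = -588/Q^2 + 12 = 0
Q^2 = 588/12 = 49
Q* = 7
Min AC = 588/7 + 3 + 12*7
Min AC = 84 + 3 + 84 = 171

171


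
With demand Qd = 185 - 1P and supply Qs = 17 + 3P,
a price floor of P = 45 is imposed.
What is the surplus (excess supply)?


At P = 45:
Qd = 185 - 1*45 = 140
Qs = 17 + 3*45 = 152
Surplus = Qs - Qd = 152 - 140 = 12

12


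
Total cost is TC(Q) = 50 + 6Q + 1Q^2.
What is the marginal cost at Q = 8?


MC = dTC/dQ = 6 + 2*1*Q
At Q = 8:
MC = 6 + 2*8
MC = 6 + 16 = 22

22


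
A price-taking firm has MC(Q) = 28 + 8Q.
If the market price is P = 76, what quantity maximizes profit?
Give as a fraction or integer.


In perfect competition, profit is maximized where P = MC.
76 = 28 + 8Q
48 = 8Q
Q* = 48/8 = 6

6


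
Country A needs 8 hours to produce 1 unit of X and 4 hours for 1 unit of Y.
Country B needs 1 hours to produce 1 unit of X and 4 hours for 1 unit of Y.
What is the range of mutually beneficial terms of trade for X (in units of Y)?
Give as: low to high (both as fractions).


Opportunity cost of X for Country A = hours_X / hours_Y = 8/4 = 2 units of Y
Opportunity cost of X for Country B = hours_X / hours_Y = 1/4 = 1/4 units of Y
Terms of trade must be between the two opportunity costs.
Range: 1/4 to 2

1/4 to 2


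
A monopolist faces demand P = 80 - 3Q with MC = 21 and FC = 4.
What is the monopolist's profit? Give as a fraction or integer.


MR = MC: 80 - 6Q = 21
Q* = 59/6
P* = 80 - 3*59/6 = 101/2
Profit = (P* - MC)*Q* - FC
= (101/2 - 21)*59/6 - 4
= 59/2*59/6 - 4
= 3481/12 - 4 = 3433/12

3433/12


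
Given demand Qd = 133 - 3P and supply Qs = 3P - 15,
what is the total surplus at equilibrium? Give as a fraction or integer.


Find equilibrium: 133 - 3P = 3P - 15
133 + 15 = 6P
P* = 148/6 = 74/3
Q* = 3*74/3 - 15 = 59
Inverse demand: P = 133/3 - Q/3, so P_max = 133/3
Inverse supply: P = 5 + Q/3, so P_min = 5
CS = (1/2) * 59 * (133/3 - 74/3) = 3481/6
PS = (1/2) * 59 * (74/3 - 5) = 3481/6
TS = CS + PS = 3481/6 + 3481/6 = 3481/3

3481/3


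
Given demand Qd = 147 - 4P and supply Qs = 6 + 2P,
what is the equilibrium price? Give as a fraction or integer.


At equilibrium, Qd = Qs.
147 - 4P = 6 + 2P
147 - 6 = 4P + 2P
141 = 6P
P* = 141/6 = 47/2

47/2


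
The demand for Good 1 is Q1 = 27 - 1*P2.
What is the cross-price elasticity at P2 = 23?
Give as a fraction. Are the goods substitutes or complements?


dQ1/dP2 = -1
At P2 = 23: Q1 = 27 - 1*23 = 4
Exy = (dQ1/dP2)(P2/Q1) = -1 * 23 / 4 = -23/4
Since Exy < 0, the goods are complements.

-23/4 (complements)


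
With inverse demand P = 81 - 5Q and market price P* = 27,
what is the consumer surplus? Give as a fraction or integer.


Maximum willingness to pay (at Q=0): P_max = 81
Quantity demanded at P* = 27:
Q* = (81 - 27)/5 = 54/5
CS = (1/2) * Q* * (P_max - P*)
CS = (1/2) * 54/5 * (81 - 27)
CS = (1/2) * 54/5 * 54 = 1458/5

1458/5


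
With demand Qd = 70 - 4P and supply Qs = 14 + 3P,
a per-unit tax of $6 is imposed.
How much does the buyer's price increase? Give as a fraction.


With a per-unit tax, the buyer's price increase depends on relative slopes.
Supply slope: d = 3, Demand slope: b = 4
Buyer's price increase = d * tax / (b + d)
= 3 * 6 / (4 + 3)
= 18 / 7 = 18/7

18/7


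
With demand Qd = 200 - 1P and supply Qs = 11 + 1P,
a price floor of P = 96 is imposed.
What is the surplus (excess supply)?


At P = 96:
Qd = 200 - 1*96 = 104
Qs = 11 + 1*96 = 107
Surplus = Qs - Qd = 107 - 104 = 3

3


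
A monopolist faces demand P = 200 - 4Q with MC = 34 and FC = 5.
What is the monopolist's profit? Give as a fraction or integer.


MR = MC: 200 - 8Q = 34
Q* = 83/4
P* = 200 - 4*83/4 = 117
Profit = (P* - MC)*Q* - FC
= (117 - 34)*83/4 - 5
= 83*83/4 - 5
= 6889/4 - 5 = 6869/4

6869/4


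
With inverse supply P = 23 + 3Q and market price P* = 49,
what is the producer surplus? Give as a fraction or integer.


Minimum supply price (at Q=0): P_min = 23
Quantity supplied at P* = 49:
Q* = (49 - 23)/3 = 26/3
PS = (1/2) * Q* * (P* - P_min)
PS = (1/2) * 26/3 * (49 - 23)
PS = (1/2) * 26/3 * 26 = 338/3

338/3


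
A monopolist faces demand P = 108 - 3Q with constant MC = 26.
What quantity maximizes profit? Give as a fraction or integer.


TR = P*Q = (108 - 3Q)Q = 108Q - 3Q^2
MR = dTR/dQ = 108 - 6Q
Set MR = MC:
108 - 6Q = 26
82 = 6Q
Q* = 82/6 = 41/3

41/3


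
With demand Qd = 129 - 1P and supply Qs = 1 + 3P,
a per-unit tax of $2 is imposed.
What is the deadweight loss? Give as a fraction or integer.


Pre-tax equilibrium quantity: Q* = 97
Post-tax equilibrium quantity: Q_tax = 191/2
Reduction in quantity: Q* - Q_tax = 3/2
DWL = (1/2) * tax * (Q* - Q_tax)
DWL = (1/2) * 2 * 3/2 = 3/2

3/2


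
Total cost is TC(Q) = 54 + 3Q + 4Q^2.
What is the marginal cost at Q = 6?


MC = dTC/dQ = 3 + 2*4*Q
At Q = 6:
MC = 3 + 8*6
MC = 3 + 48 = 51

51


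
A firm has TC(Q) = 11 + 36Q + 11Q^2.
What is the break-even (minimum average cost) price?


AC(Q) = 11/Q + 36 + 11Q
To minimize: dAC/dQ = -11/Q^2 + 11 = 0
Q^2 = 11/11 = 1
Q* = 1
Min AC = 11/1 + 36 + 11*1
Min AC = 11 + 36 + 11 = 58

58


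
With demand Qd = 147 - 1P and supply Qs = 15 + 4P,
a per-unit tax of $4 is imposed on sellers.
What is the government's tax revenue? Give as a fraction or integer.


With tax on sellers, new supply: Qs' = 15 + 4(P - 4)
= 4P - 1
New equilibrium quantity:
Q_new = 587/5
Tax revenue = tax * Q_new = 4 * 587/5 = 2348/5

2348/5


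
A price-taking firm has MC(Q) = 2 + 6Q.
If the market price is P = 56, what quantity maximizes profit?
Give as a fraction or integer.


In perfect competition, profit is maximized where P = MC.
56 = 2 + 6Q
54 = 6Q
Q* = 54/6 = 9

9


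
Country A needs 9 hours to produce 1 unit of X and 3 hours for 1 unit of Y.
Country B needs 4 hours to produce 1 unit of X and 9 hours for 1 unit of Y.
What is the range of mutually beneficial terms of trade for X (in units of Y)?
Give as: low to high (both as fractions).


Opportunity cost of X for Country A = hours_X / hours_Y = 9/3 = 3 units of Y
Opportunity cost of X for Country B = hours_X / hours_Y = 4/9 = 4/9 units of Y
Terms of trade must be between the two opportunity costs.
Range: 4/9 to 3

4/9 to 3


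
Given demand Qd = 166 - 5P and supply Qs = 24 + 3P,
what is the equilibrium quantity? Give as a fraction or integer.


First find equilibrium price:
166 - 5P = 24 + 3P
P* = 142/8 = 71/4
Then substitute into demand:
Q* = 166 - 5 * 71/4 = 309/4

309/4


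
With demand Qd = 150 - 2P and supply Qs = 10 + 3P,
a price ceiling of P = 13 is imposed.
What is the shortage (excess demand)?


At P = 13:
Qd = 150 - 2*13 = 124
Qs = 10 + 3*13 = 49
Shortage = Qd - Qs = 124 - 49 = 75

75


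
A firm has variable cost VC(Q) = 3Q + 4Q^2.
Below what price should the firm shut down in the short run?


AVC(Q) = VC(Q)/Q = 3 + 4Q
AVC is increasing in Q, so minimum AVC is at Q -> 0+.
Min AVC = 3
The firm should shut down if P < 3.

3


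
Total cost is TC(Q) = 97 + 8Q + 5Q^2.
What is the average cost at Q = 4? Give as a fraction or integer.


TC(4) = 97 + 8*4 + 5*4^2
TC(4) = 97 + 32 + 80 = 209
AC = TC/Q = 209/4 = 209/4

209/4


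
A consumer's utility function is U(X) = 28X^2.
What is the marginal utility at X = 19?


MU = dU/dX = 28*2*X^(2-1)
MU = 56*X^1
At X = 19:
MU = 56 * 19^1
MU = 56 * 19 = 1064

1064


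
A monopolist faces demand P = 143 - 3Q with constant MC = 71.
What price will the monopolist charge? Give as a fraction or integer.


MR = 143 - 6Q
Set MR = MC: 143 - 6Q = 71
Q* = 12
Substitute into demand:
P* = 143 - 3*12 = 107

107


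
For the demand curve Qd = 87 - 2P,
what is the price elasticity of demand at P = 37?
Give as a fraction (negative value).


dQ/dP = -2
At P = 37: Q = 87 - 2*37 = 13
E = (dQ/dP)(P/Q) = (-2)(37/13) = -74/13

-74/13


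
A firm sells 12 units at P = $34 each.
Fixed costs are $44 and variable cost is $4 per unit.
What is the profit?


Total Revenue = P * Q = 34 * 12 = $408
Total Cost = FC + VC*Q = 44 + 4*12 = $92
Profit = TR - TC = 408 - 92 = $316

$316


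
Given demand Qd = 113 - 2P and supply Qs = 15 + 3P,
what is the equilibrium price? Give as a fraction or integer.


At equilibrium, Qd = Qs.
113 - 2P = 15 + 3P
113 - 15 = 2P + 3P
98 = 5P
P* = 98/5 = 98/5

98/5


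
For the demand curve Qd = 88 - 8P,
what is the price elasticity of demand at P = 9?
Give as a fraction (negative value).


dQ/dP = -8
At P = 9: Q = 88 - 8*9 = 16
E = (dQ/dP)(P/Q) = (-8)(9/16) = -9/2

-9/2


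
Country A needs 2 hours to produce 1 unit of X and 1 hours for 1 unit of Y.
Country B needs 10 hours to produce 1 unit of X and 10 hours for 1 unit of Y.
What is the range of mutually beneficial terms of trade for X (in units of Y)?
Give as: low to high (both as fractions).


Opportunity cost of X for Country A = hours_X / hours_Y = 2/1 = 2 units of Y
Opportunity cost of X for Country B = hours_X / hours_Y = 10/10 = 1 units of Y
Terms of trade must be between the two opportunity costs.
Range: 1 to 2

1 to 2


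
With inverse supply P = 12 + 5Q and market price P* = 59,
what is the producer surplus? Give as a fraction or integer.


Minimum supply price (at Q=0): P_min = 12
Quantity supplied at P* = 59:
Q* = (59 - 12)/5 = 47/5
PS = (1/2) * Q* * (P* - P_min)
PS = (1/2) * 47/5 * (59 - 12)
PS = (1/2) * 47/5 * 47 = 2209/10

2209/10


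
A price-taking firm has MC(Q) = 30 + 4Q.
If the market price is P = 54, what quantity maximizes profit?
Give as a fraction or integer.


In perfect competition, profit is maximized where P = MC.
54 = 30 + 4Q
24 = 4Q
Q* = 24/4 = 6

6


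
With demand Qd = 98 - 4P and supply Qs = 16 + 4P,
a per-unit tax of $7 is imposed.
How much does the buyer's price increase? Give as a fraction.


With a per-unit tax, the buyer's price increase depends on relative slopes.
Supply slope: d = 4, Demand slope: b = 4
Buyer's price increase = d * tax / (b + d)
= 4 * 7 / (4 + 4)
= 28 / 8 = 7/2

7/2


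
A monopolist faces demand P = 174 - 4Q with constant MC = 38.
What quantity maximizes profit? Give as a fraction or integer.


TR = P*Q = (174 - 4Q)Q = 174Q - 4Q^2
MR = dTR/dQ = 174 - 8Q
Set MR = MC:
174 - 8Q = 38
136 = 8Q
Q* = 136/8 = 17

17
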